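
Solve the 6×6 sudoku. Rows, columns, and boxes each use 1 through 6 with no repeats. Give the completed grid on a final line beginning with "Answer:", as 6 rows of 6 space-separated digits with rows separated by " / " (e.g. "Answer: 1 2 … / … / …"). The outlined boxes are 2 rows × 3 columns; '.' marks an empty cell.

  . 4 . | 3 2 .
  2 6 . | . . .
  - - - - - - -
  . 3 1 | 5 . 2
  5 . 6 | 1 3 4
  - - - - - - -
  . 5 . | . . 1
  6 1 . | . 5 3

Step 1. [r2c4∈{4}] r2c4 has the single candidate 4 ⇒ r2c4=4.
Step 2. [r5c5∈{4,6}] in col 5, 4 fits only at r5c5 ⇒ r5c5=4.
Step 3. [r2c3∈{3,5}] in row 2, 3 fits only at r2c3, so r2c3=3.
Step 4. [r6c4∈{2}] nothing but 2 survives at r6c4 ⇒ r6c4=2.
Step 5. [r2c6∈{5}] r2c6's peers cover all but 5. So r2c6=5.
Step 6. [r2c5∈{1}] r2c5 has the single candidate 1. So r2c5=1.
Step 7. [r5c1∈{3}] nothing but 3 survives at r5c1. So r5c1=3.
Step 8. [r1c1∈{1}] r1c1 is down to just 1. So r1c1=1.
Step 9. [r5c4∈{6}] nothing but 6 survives at r5c4. So r5c4=6.
Step 10. [r4c2∈{2}] nothing but 2 survives at r4c2 ⇒ r4c2=2.
Step 11. [r3c1∈{4}] r3c1's peers cover all but 4, so r3c1=4.
Step 12. [r1c6∈{6}] r1c6 has the single candidate 6 ⇒ r1c6=6.
Step 13. [r5c3∈{2}] r5c3 is down to just 2. So r5c3=2.
Step 14. [r3c5∈{6}] nothing but 6 survives at r3c5 ⇒ r3c5=6.
Step 15. [r1c3∈{5}] nothing but 5 survives at r1c3. So r1c3=5.
Step 16. [r6c3∈{4}] nothing but 4 survives at r6c3 ⇒ r6c3=4.

Answer: 1 4 5 3 2 6 / 2 6 3 4 1 5 / 4 3 1 5 6 2 / 5 2 6 1 3 4 / 3 5 2 6 4 1 / 6 1 4 2 5 3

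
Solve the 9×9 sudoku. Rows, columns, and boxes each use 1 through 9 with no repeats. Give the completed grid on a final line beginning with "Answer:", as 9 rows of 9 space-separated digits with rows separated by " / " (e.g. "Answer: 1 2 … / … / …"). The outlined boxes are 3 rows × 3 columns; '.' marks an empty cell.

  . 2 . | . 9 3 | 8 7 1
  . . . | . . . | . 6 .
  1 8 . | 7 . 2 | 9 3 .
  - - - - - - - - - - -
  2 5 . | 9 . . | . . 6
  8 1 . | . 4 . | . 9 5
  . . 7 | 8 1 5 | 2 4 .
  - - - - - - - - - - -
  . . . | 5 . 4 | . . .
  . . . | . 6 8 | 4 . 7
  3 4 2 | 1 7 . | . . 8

Step 1. [r8c2∈{9}] only 9 remains possible at r8c2, so r8c2=9.
Step 2. [r3c3∈{4,5,6}] across row 3, 6 lands solely at r3c3. So r3c3=6.
Step 3. [r5c3∈{3}] r5c3 has the single candidate 3. So r5c3=3.
Step 4. [r7c5∈{2,3}] 2 has one home in col 5: r7c5 ⇒ r7c5=2.
Step 5. [r2c4∈{4}] nothing but 4 survives at r2c4 ⇒ r2c4=4.
Step 6. [r2c7∈{5}] r2c7 is down to just 5, so r2c7=5.
Step 7. [r7c8∈{1}] r7c8 is down to just 1. So r7c8=1.
Step 8. [r8c1∈{5}] r8c1 is down to just 5. So r8c1=5.
Step 9. [r6c1∈{6,9}] 9 has one home in row 6: r6c1 ⇒ r6c1=9.
Step 10. [r7c1∈{6,7}] across col 1, 6 lands solely at r7c1 ⇒ r7c1=6.
Step 11. [r5c6∈{6,7}] col 6 places 6 nowhere but r5c6, so r5c6=6.
Step 12. [r4c7∈{1,3,7}] row 4 places 1 nowhere but r4c7. So r4c7=1.
Step 13. [r6c9∈{3}] only 3 remains possible at r6c9 ⇒ r6c9=3.
Step 14. [r4c3∈{4}] only 4 remains possible at r4c3. So r4c3=4.
Step 15. [r2c1∈{7}] r2c1 is down to just 7, so r2c1=7.
Step 16. [r3c5∈{5}] r3c5 is down to just 5, so r3c5=5.
Step 17. [r9c6∈{9}] only 9 remains possible at r9c6, so r9c6=9.
Step 18. [r2c5∈{8}] only 8 remains possible at r2c5 ⇒ r2c5=8.
Step 19. [r2c9∈{2}] r2c9 has the single candidate 2. So r2c9=2.
Step 20. [r2c3∈{9}] r2c3 is down to just 9 ⇒ r2c3=9.
Step 21. [r6c2∈{6}] r6c2 has the single candidate 6, so r6c2=6.
Step 22. [r7c3∈{8}] r7c3's peers cover all but 8 ⇒ r7c3=8.
Step 23. [r7c9∈{9}] r7c9 is down to just 9, so r7c9=9.
Step 24. [r9c8∈{5}] nothing but 5 survives at r9c8 ⇒ r9c8=5.
Step 25. [r1c3∈{5}] r1c3's peers cover all but 5, so r1c3=5.
Step 26. [r4c8∈{8}] r4c8 is down to just 8 ⇒ r4c8=8.
Step 27. [r7c7∈{3}] r7c7 is down to just 3 ⇒ r7c7=3.
Step 28. [r9c7∈{6}] r9c7 has the single candidate 6, so r9c7=6.
Step 29. [r8c8∈{2}] r8c8's peers cover all but 2. So r8c8=2.
Step 30. [r2c2∈{3}] r2c2 is down to just 3. So r2c2=3.
Step 31. [r1c4∈{6}] only 6 remains possible at r1c4 ⇒ r1c4=6.
Step 32. [r5c4∈{2}] r5c4 is down to just 2. So r5c4=2.
Step 33. [r5c7∈{7}] only 7 remains possible at r5c7, so r5c7=7.
Step 34. [r2c6∈{1}] r2c6 is down to just 1 ⇒ r2c6=1.
Step 35. [r8c4∈{3}] r8c4 is down to just 3. So r8c4=3.
Step 36. [r7c2∈{7}] nothing but 7 survives at r7c2 ⇒ r7c2=7.
Step 37. [r4c5∈{3}] r4c5 is down to just 3. So r4c5=3.
Step 38. [r8c3∈{1}] nothing but 1 survives at r8c3 ⇒ r8c3=1.
Step 39. [r3c9∈{4}] nothing but 4 survives at r3c9. So r3c9=4.
Step 40. [r1c1∈{4}] nothing but 4 survives at r1c1, so r1c1=4.
Step 41. [r4c6∈{7}] r4c6 has the single candidate 7 ⇒ r4c6=7.

Answer: 4 2 5 6 9 3 8 7 1 / 7 3 9 4 8 1 5 6 2 / 1 8 6 7 5 2 9 3 4 / 2 5 4 9 3 7 1 8 6 / 8 1 3 2 4 6 7 9 5 / 9 6 7 8 1 5 2 4 3 / 6 7 8 5 2 4 3 1 9 / 5 9 1 3 6 8 4 2 7 / 3 4 2 1 7 9 6 5 8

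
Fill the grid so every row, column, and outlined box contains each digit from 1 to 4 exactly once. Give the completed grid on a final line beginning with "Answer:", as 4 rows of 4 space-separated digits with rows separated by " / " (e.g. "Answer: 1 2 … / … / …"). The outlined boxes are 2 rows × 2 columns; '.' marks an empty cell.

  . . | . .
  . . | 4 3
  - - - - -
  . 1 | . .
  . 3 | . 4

Step 1. [r4c1∈{2}] only 2 remains possible at r4c1. So r4c1=2.
Step 2. [r1c4∈{1,2}] in col 4, 1 fits only at r1c4 ⇒ r1c4=1.
Step 3. [r1c3∈{2}] r1c3 is down to just 2, so r1c3=2.
Step 4. [r1c1∈{3,4}] row 1 places 3 nowhere but r1c1 ⇒ r1c1=3.
Step 5. [r4c3∈{1}] nothing but 1 survives at r4c3. So r4c3=1.
Step 6. [r2c1∈{1}] r2c1 has the single candidate 1. So r2c1=1.
Step 7. [r2c2∈{2}] nothing but 2 survives at r2c2. So r2c2=2.
Step 8. [r1c2∈{4}] only 4 remains possible at r1c2. So r1c2=4.
Step 9. [r3c3∈{3}] r3c3's peers cover all but 3, so r3c3=3.
Step 10. [r3c1∈{4}] r3c1 is down to just 4 ⇒ r3c1=4.
Step 11. [r3c4∈{2}] r3c4 has the single candidate 2 ⇒ r3c4=2.

Answer: 3 4 2 1 / 1 2 4 3 / 4 1 3 2 / 2 3 1 4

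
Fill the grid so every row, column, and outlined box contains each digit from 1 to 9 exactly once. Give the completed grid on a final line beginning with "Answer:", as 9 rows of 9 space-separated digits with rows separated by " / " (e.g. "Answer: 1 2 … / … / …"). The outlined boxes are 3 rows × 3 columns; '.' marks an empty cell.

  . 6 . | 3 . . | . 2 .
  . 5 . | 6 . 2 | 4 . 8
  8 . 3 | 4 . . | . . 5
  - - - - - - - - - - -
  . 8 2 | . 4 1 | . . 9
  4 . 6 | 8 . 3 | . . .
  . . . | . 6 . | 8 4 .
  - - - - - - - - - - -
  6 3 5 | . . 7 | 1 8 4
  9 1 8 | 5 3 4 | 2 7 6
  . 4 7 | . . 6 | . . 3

Step 1. [r3c6∈{9}] r3c6 has the single candidate 9. So r3c6=9.
Step 2. [r4c7∈{3,5,6,7}] r4c7 is the only open cell in col 7 admitting 3. So r4c7=3.
Step 3. [r9c5∈{1,2,8,9}] row 9 places 8 nowhere but r9c5. So r9c5=8.
Step 4. [r6c1∈{1,3,5,7}] row 6 places 3 nowhere but r6c1, so r6c1=3.
Step 5. [r6c3∈{1,9}] across box 4, 1 lands solely at r6c3. So r6c3=1.
Step 6. [r4c4∈{7}] r4c4's peers cover all but 7. So r4c4=7.
Step 7. [r2c3∈{9}] r2c3 has the single candidate 9. So r2c3=9.
Step 8. [r9c8∈{5,9}] 9 has one home in col 8: r9c8, so r9c8=9.
Step 9. [r6c6∈{5}] r6c6 has the single candidate 5 ⇒ r6c6=5.
Step 10. [r4c8∈{5,6}] across row 4, 6 lands solely at r4c8 ⇒ r4c8=6.
Step 11. [r3c8∈{1}] r3c8 has the single candidate 1 ⇒ r3c8=1.
Step 12. [r1c9∈{7}] nothing but 7 survives at r1c9. So r1c9=7.
Step 13. [r2c1∈{1,7}] r2c1 is the only open cell in col 1 admitting 7. So r2c1=7.
Step 14. [r6c2∈{7,9}] 7 has one home in row 6: r6c2. So r6c2=7.
Step 15. [r6c4∈{2,9}] row 6 places 9 nowhere but r6c4 ⇒ r6c4=9.
Step 16. [r5c5∈{2}] only 2 remains possible at r5c5 ⇒ r5c5=2.
Step 17. [r9c7∈{5}] only 5 remains possible at r9c7. So r9c7=5.
Step 18. [r7c4∈{2}] r7c4's peers cover all but 2. So r7c4=2.
Step 19. [r1c1∈{1}] only 1 remains possible at r1c1. So r1c1=1.
Step 20. [r1c6∈{8}] r1c6's peers cover all but 8 ⇒ r1c6=8.
Step 21. [r1c7∈{9}] only 9 remains possible at r1c7, so r1c7=9.
Step 22. [r5c2∈{9}] r5c2 has the single candidate 9, so r5c2=9.
Step 23. [r1c5∈{5}] r1c5 is down to just 5 ⇒ r1c5=5.
Step 24. [r1c3∈{4}] only 4 remains possible at r1c3 ⇒ r1c3=4.
Step 25. [r2c5∈{1}] r2c5's peers cover all but 1 ⇒ r2c5=1.
Step 26. [r3c5∈{7}] r3c5 has the single candidate 7. So r3c5=7.
Step 27. [r3c7∈{6}] r3c7's peers cover all but 6. So r3c7=6.
Step 28. [r5c7∈{7}] r5c7 has the single candidate 7, so r5c7=7.
Step 29. [r5c9∈{1}] nothing but 1 survives at r5c9, so r5c9=1.
Step 30. [r2c8∈{3}] nothing but 3 survives at r2c8, so r2c8=3.
Step 31. [r6c9∈{2}] r6c9 is down to just 2, so r6c9=2.
Step 32. [r7c5∈{9}] r7c5 is down to just 9 ⇒ r7c5=9.
Step 33. [r4c1∈{5}] r4c1 has the single candidate 5. So r4c1=5.
Step 34. [r9c4∈{1}] only 1 remains possible at r9c4 ⇒ r9c4=1.
Step 35. [r9c1∈{2}] r9c1 has the single candidate 2 ⇒ r9c1=2.
Step 36. [r5c8∈{5}] only 5 remains possible at r5c8 ⇒ r5c8=5.
Step 37. [r3c2∈{2}] r3c2's peers cover all but 2 ⇒ r3c2=2.

Answer: 1 6 4 3 5 8 9 2 7 / 7 5 9 6 1 2 4 3 8 / 8 2 3 4 7 9 6 1 5 / 5 8 2 7 4 1 3 6 9 / 4 9 6 8 2 3 7 5 1 / 3 7 1 9 6 5 8 4 2 / 6 3 5 2 9 7 1 8 4 / 9 1 8 5 3 4 2 7 6 / 2 4 7 1 8 6 5 9 3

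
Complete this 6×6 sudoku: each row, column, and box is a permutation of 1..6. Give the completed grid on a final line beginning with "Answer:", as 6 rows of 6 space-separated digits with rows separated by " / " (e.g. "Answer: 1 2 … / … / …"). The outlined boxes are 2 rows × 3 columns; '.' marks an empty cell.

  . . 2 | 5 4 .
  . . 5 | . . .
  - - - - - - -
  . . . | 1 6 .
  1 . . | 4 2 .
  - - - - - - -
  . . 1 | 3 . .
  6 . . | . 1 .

Step 1. [r5c6∈{2,4,5,6}] in row 5, 6 fits only at r5c6, so r5c6=6.
Step 2. [r1c1∈{3}] nothing but 3 survives at r1c1. So r1c1=3.
Step 3. [r6c6∈{2,4,5}] r6c6 is the only open cell in col 6 admitting 4 ⇒ r6c6=4.
Step 4. [r6c2∈{2,3,5}] 5 has one home in row 6: r6c2, so r6c2=5.
Step 5. [r1c2∈{1,6}] 6 has one home in row 1: r1c2 ⇒ r1c2=6.
Step 6. [r4c2∈{3}] r4c2 is down to just 3, so r4c2=3.
Step 7. [r2c6∈{1,2,3}] across col 6, 2 lands solely at r2c6 ⇒ r2c6=2.
Step 8. [r2c1∈{4}] r2c1's peers cover all but 4 ⇒ r2c1=4.
Step 9. [r3c1∈{2,5}] in col 1, 5 fits only at r3c1. So r3c1=5.
Step 10. [r5c2∈{2,4}] row 5 places 4 nowhere but r5c2 ⇒ r5c2=4.
Step 11. [r6c4∈{2}] only 2 remains possible at r6c4. So r6c4=2.
Step 12. [r2c5∈{3}] r2c5 is down to just 3 ⇒ r2c5=3.
Step 13. [r1c6∈{1}] r1c6 has the single candidate 1, so r1c6=1.
Step 14. [r4c6∈{5}] only 5 remains possible at r4c6. So r4c6=5.
Step 15. [r5c5∈{5}] nothing but 5 survives at r5c5. So r5c5=5.
Step 16. [r5c1∈{2}] r5c1 has the single candidate 2 ⇒ r5c1=2.
Step 17. [r2c2∈{1}] r2c2 has the single candidate 1, so r2c2=1.
Step 18. [r3c2∈{2}] r3c2 is down to just 2, so r3c2=2.
Step 19. [r3c3∈{4}] r3c3's peers cover all but 4, so r3c3=4.
Step 20. [r4c3∈{6}] only 6 remains possible at r4c3, so r4c3=6.
Step 21. [r3c6∈{3}] only 3 remains possible at r3c6. So r3c6=3.
Step 22. [r6c3∈{3}] r6c3 has the single candidate 3. So r6c3=3.
Step 23. [r2c4∈{6}] r2c4's peers cover all but 6, so r2c4=6.

Answer: 3 6 2 5 4 1 / 4 1 5 6 3 2 / 5 2 4 1 6 3 / 1 3 6 4 2 5 / 2 4 1 3 5 6 / 6 5 3 2 1 4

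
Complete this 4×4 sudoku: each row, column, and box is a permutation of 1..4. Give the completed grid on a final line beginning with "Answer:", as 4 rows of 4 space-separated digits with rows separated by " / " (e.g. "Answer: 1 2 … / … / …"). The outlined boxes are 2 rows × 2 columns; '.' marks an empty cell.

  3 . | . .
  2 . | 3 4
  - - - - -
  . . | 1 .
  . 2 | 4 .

Step 1. [r3c4∈{2,3}] r3c4 is the only open cell in row 3 admitting 2. So r3c4=2.
Step 2. [r1c2∈{1,4}] across row 1, 4 lands solely at r1c2, so r1c2=4.
Step 3. [r1c4∈{1}] r1c4's peers cover all but 1. So r1c4=1.
Step 4. [r4c1∈{1}] r4c1 is down to just 1 ⇒ r4c1=1.
Step 5. [r1c3∈{2}] nothing but 2 survives at r1c3 ⇒ r1c3=2.
Step 6. [r2c2∈{1}] only 1 remains possible at r2c2, so r2c2=1.
Step 7. [r3c1∈{4}] only 4 remains possible at r3c1, so r3c1=4.
Step 8. [r4c4∈{3}] r4c4's peers cover all but 3, so r4c4=3.
Step 9. [r3c2∈{3}] r3c2 has the single candidate 3, so r3c2=3.

Answer: 3 4 2 1 / 2 1 3 4 / 4 3 1 2 / 1 2 4 3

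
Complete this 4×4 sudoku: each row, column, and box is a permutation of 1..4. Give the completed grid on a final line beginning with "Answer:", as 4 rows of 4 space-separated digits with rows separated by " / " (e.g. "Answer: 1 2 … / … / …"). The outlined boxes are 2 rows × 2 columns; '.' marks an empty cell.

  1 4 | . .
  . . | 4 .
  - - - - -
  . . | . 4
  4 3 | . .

Step 1. [r2c2∈{2}] only 2 remains possible at r2c2. So r2c2=2.
Step 2. [r3c3∈{1,2,3}] r3c3 is the only open cell in row 3 admitting 3 ⇒ r3c3=3.
Step 3. [r1c3∈{2}] r1c3's peers cover all but 2, so r1c3=2.
Step 4. [r2c4∈{1,3}] in row 2, 1 fits only at r2c4. So r2c4=1.
Step 5. [r4c3∈{1}] r4c3 is down to just 1. So r4c3=1.
Step 6. [r3c2∈{1}] r3c2 has the single candidate 1 ⇒ r3c2=1.
Step 7. [r1c4∈{3}] r1c4's peers cover all but 3 ⇒ r1c4=3.
Step 8. [r2c1∈{3}] r2c1's peers cover all but 3 ⇒ r2c1=3.
Step 9. [r4c4∈{2}] nothing but 2 survives at r4c4. So r4c4=2.
Step 10. [r3c1∈{2}] r3c1 is down to just 2 ⇒ r3c1=2.

Answer: 1 4 2 3 / 3 2 4 1 / 2 1 3 4 / 4 3 1 2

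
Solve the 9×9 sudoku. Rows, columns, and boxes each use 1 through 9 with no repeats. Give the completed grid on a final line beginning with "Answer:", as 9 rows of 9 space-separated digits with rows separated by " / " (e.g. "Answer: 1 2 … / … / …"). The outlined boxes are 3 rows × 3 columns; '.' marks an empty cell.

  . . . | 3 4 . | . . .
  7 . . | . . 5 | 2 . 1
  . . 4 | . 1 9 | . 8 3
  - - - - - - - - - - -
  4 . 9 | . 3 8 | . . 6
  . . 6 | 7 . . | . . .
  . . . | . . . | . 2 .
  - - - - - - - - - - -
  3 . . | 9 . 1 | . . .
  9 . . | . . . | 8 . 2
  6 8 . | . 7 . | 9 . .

Step 1. [r3c7∈{5,6,7}] 7 has one home in row 3: r3c7 ⇒ r3c7=7.
Step 2. [r2c8∈{4,6,9}] r2c8 is the only open cell in row 2 admitting 4. So r2c8=4.
Step 3. [r7c5∈{2,5,6,8}] row 7 places 8 nowhere but r7c5 ⇒ r7c5=8.
Step 4. [r2c5∈{6}] nothing but 6 survives at r2c5, so r2c5=6.
Step 5. [r8c5∈{5}] only 5 remains possible at r8c5 ⇒ r8c5=5.
Step 6. [r5c5∈{2,9}] col 5 places 2 nowhere but r5c5. So r5c5=2.
Step 7. [r4c2∈{1,2,5,7}] r4c2 is the only open cell in row 4 admitting 2, so r4c2=2.
Step 8. [r5c6∈{4}] r5c6 is down to just 4. So r5c6=4.
Step 9. [r4c8∈{1,5,7}] 7 has one home in row 4: r4c8 ⇒ r4c8=7.
Step 10. [r7c9∈{4,5,7}] 7 has one home in col 9: r7c9. So r7c9=7.
Step 11. [r3c4∈{2}] only 2 remains possible at r3c4. So r3c4=2.
Step 12. [r3c1∈{5}] r3c1's peers cover all but 5 ⇒ r3c1=5.
Step 13. [r1c1∈{1,2,8}] r1c1 is the only open cell in col 1 admitting 2. So r1c1=2.
Step 14. [r1c3∈{1,8}] 8 has one home in row 1: r1c3 ⇒ r1c3=8.
Step 15. [r1c2∈{1,6,9}] 1 has one home in row 1: r1c2, so r1c2=1.
Step 16. [r9c4∈{4}] only 4 remains possible at r9c4. So r9c4=4.
Step 17. [r9c9∈{5}] nothing but 5 survives at r9c9. So r9c9=5.
Step 18. [r7c7∈{4,6}] across box 9, 4 lands solely at r7c7 ⇒ r7c7=4.
Step 19. [r7c2∈{5}] nothing but 5 survives at r7c2. So r7c2=5.
Step 20. [r6c3∈{1,3,5,7}] across col 3, 5 lands solely at r6c3, so r6c3=5.
Step 21. [r5c2∈{3}] r5c2 is down to just 3. So r5c2=3.
Step 22. [r1c9∈{9}] r1c9's peers cover all but 9. So r1c9=9.
Step 23. [r8c4∈{6}] r8c4 is down to just 6. So r8c4=6.
Step 24. [r6c4∈{1}] r6c4's peers cover all but 1, so r6c4=1.
Step 25. [r4c7∈{1,5}] in row 4, 1 fits only at r4c7. So r4c7=1.
Step 26. [r1c7∈{5,6}] 6 has one home in col 7: r1c7. So r1c7=6.
Step 27. [r8c3∈{1,7}] r8c3 is the only open cell in col 3 admitting 7, so r8c3=7.
Step 28. [r9c6∈{2,3}] col 6 places 2 nowhere but r9c6. So r9c6=2.
Step 29. [r5c9∈{8}] r5c9 is down to just 8. So r5c9=8.
Step 30. [r9c8∈{1,3}] 3 has one home in row 9: r9c8, so r9c8=3.
Step 31. [r1c8∈{5}] r1c8 is down to just 5, so r1c8=5.
Step 32. [r7c3∈{2}] r7c3's peers cover all but 2 ⇒ r7c3=2.
Step 33. [r2c2∈{9}] nothing but 9 survives at r2c2, so r2c2=9.
Step 34. [r7c8∈{6}] r7c8's peers cover all but 6. So r7c8=6.
Step 35. [r6c1∈{8}] only 8 remains possible at r6c1. So r6c1=8.
Step 36. [r1c6∈{7}] r1c6 has the single candidate 7, so r1c6=7.
Step 37. [r5c1∈{1}] only 1 remains possible at r5c1. So r5c1=1.
Step 38. [r6c9∈{4}] r6c9 has the single candidate 4. So r6c9=4.
Step 39. [r8c8∈{1}] r8c8 is down to just 1. So r8c8=1.
Step 40. [r5c8∈{9}] r5c8's peers cover all but 9 ⇒ r5c8=9.
Step 41. [r5c7∈{5}] r5c7's peers cover all but 5 ⇒ r5c7=5.
Step 42. [r6c2∈{7}] nothing but 7 survives at r6c2 ⇒ r6c2=7.
Step 43. [r6c5∈{9}] only 9 remains possible at r6c5, so r6c5=9.
Step 44. [r3c2∈{6}] r3c2's peers cover all but 6 ⇒ r3c2=6.
Step 45. [r2c3∈{3}] only 3 remains possible at r2c3. So r2c3=3.
Step 46. [r8c6∈{3}] only 3 remains possible at r8c6. So r8c6=3.
Step 47. [r2c4∈{8}] nothing but 8 survives at r2c4 ⇒ r2c4=8.
Step 48. [r6c6∈{6}] nothing but 6 survives at r6c6. So r6c6=6.
Step 49. [r8c2∈{4}] r8c2 has the single candidate 4. So r8c2=4.
Step 50. [r4c4∈{5}] nothing but 5 survives at r4c4 ⇒ r4c4=5.
Step 51. [r6c7∈{3}] nothing but 3 survives at r6c7 ⇒ r6c7=3.
Step 52. [r9c3∈{1}] r9c3 has the single candidate 1, so r9c3=1.

Answer: 2 1 8 3 4 7 6 5 9 / 7 9 3 8 6 5 2 4 1 / 5 6 4 2 1 9 7 8 3 / 4 2 9 5 3 8 1 7 6 / 1 3 6 7 2 4 5 9 8 / 8 7 5 1 9 6 3 2 4 / 3 5 2 9 8 1 4 6 7 / 9 4 7 6 5 3 8 1 2 / 6 8 1 4 7 2 9 3 5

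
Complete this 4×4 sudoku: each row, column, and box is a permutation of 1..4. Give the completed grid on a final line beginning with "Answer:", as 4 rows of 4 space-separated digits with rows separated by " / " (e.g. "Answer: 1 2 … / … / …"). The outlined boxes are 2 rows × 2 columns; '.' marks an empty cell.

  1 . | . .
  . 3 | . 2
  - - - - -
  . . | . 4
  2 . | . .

Step 1. [r4c4∈{1,3}] in col 4, 1 fits only at r4c4. So r4c4=1.
Step 2. [r2c1∈{4}] r2c1 has the single candidate 4, so r2c1=4.
Step 3. [r4c3∈{3}] nothing but 3 survives at r4c3, so r4c3=3.
Step 4. [r4c2∈{4}] nothing but 4 survives at r4c2. So r4c2=4.
Step 5. [r1c2∈{2}] r1c2 has the single candidate 2 ⇒ r1c2=2.
Step 6. [r1c4∈{3}] nothing but 3 survives at r1c4 ⇒ r1c4=3.
Step 7. [r3c2∈{1}] r3c2 is down to just 1 ⇒ r3c2=1.
Step 8. [r3c3∈{2}] r3c3's peers cover all but 2 ⇒ r3c3=2.
Step 9. [r3c1∈{3}] only 3 remains possible at r3c1, so r3c1=3.
Step 10. [r1c3∈{4}] r1c3 has the single candidate 4 ⇒ r1c3=4.
Step 11. [r2c3∈{1}] r2c3's peers cover all but 1 ⇒ r2c3=1.

Answer: 1 2 4 3 / 4 3 1 2 / 3 1 2 4 / 2 4 3 1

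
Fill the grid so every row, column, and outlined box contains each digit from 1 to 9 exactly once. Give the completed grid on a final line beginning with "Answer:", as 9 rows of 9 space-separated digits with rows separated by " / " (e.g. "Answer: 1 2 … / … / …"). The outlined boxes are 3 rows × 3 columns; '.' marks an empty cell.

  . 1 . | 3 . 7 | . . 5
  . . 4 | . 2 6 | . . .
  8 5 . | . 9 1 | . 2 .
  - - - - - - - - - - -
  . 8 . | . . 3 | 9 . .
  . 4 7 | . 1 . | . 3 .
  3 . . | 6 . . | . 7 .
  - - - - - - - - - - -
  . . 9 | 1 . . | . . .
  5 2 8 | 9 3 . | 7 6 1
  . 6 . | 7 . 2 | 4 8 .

Step 1. [r3c9∈{3,4,6,7}] 7 has one home in row 3: r3c9. So r3c9=7.
Step 2. [r7c8∈{5}] only 5 remains possible at r7c8, so r7c8=5.
Step 3. [r8c6∈{4}] nothing but 4 survives at r8c6, so r8c6=4.
Step 4. [r6c2∈{9}] r6c2 has the single candidate 9, so r6c2=9.
Step 5. [r2c4∈{5,8}] row 2 places 5 nowhere but r2c4, so r2c4=5.
Step 6. [r5c4∈{2,8}] col 4 places 8 nowhere but r5c4, so r5c4=8.
Step 7. [r6c6∈{5}] nothing but 5 survives at r6c6, so r6c6=5.
Step 8. [r4c4∈{2,4}] r4c4 is the only open cell in col 4 admitting 2, so r4c4=2.
Step 9. [r1c8∈{4,9}] box 3 places 4 nowhere but r1c8, so r1c8=4.
Step 10. [r4c8∈{1}] nothing but 1 survives at r4c8 ⇒ r4c8=1.
Step 11. [r4c1∈{6}] nothing but 6 survives at r4c1, so r4c1=6.
Step 12. [r5c1∈{2}] r5c1's peers cover all but 2 ⇒ r5c1=2.
Step 13. [r4c9∈{4}] r4c9 is down to just 4 ⇒ r4c9=4.
Step 14. [r9c9∈{3,9}] 9 has one home in row 9: r9c9 ⇒ r9c9=9.
Step 15. [r9c3∈{1,3}] 3 has one home in row 9: r9c3. So r9c3=3.
Step 16. [r3c7∈{3,6}] across row 3, 3 lands solely at r3c7. So r3c7=3.
Step 17. [r2c9∈{8}] r2c9 is down to just 8. So r2c9=8.
Step 18. [r6c9∈{2}] r6c9 is down to just 2 ⇒ r6c9=2.
Step 19. [r1c7∈{6}] r1c7 has the single candidate 6, so r1c7=6.
Step 20. [r7c2∈{7}] r7c2's peers cover all but 7, so r7c2=7.
Step 21. [r7c5∈{6,8}] 6 has one home in row 7: r7c5. So r7c5=6.
Step 22. [r2c8∈{9}] r2c8 is down to just 9. So r2c8=9.
Step 23. [r7c1∈{4}] nothing but 4 survives at r7c1, so r7c1=4.
Step 24. [r6c5∈{4}] r6c5 is down to just 4. So r6c5=4.
Step 25. [r2c2∈{3}] only 3 remains possible at r2c2 ⇒ r2c2=3.
Step 26. [r2c7∈{1}] r2c7 is down to just 1. So r2c7=1.
Step 27. [r7c7∈{2}] r7c7 has the single candidate 2. So r7c7=2.
Step 28. [r9c5∈{5}] only 5 remains possible at r9c5, so r9c5=5.
Step 29. [r6c3∈{1}] r6c3's peers cover all but 1 ⇒ r6c3=1.
Step 30. [r6c7∈{8}] r6c7 has the single candidate 8, so r6c7=8.
Step 31. [r7c9∈{3}] r7c9 has the single candidate 3, so r7c9=3.
Step 32. [r5c6∈{9}] nothing but 9 survives at r5c6 ⇒ r5c6=9.
Step 33. [r1c1∈{9}] r1c1 has the single candidate 9, so r1c1=9.
Step 34. [r4c3∈{5}] r4c3 is down to just 5. So r4c3=5.
Step 35. [r5c7∈{5}] r5c7's peers cover all but 5, so r5c7=5.
Step 36. [r1c5∈{8}] nothing but 8 survives at r1c5. So r1c5=8.
Step 37. [r1c3∈{2}] only 2 remains possible at r1c3. So r1c3=2.
Step 38. [r3c3∈{6}] r3c3 is down to just 6 ⇒ r3c3=6.
Step 39. [r9c1∈{1}] r9c1's peers cover all but 1, so r9c1=1.
Step 40. [r5c9∈{6}] only 6 remains possible at r5c9 ⇒ r5c9=6.
Step 41. [r7c6∈{8}] only 8 remains possible at r7c6, so r7c6=8.
Step 42. [r3c4∈{4}] nothing but 4 survives at r3c4. So r3c4=4.
Step 43. [r4c5∈{7}] nothing but 7 survives at r4c5. So r4c5=7.
Step 44. [r2c1∈{7}] r2c1's peers cover all but 7. So r2c1=7.

Answer: 9 1 2 3 8 7 6 4 5 / 7 3 4 5 2 6 1 9 8 / 8 5 6 4 9 1 3 2 7 / 6 8 5 2 7 3 9 1 4 / 2 4 7 8 1 9 5 3 6 / 3 9 1 6 4 5 8 7 2 / 4 7 9 1 6 8 2 5 3 / 5 2 8 9 3 4 7 6 1 / 1 6 3 7 5 2 4 8 9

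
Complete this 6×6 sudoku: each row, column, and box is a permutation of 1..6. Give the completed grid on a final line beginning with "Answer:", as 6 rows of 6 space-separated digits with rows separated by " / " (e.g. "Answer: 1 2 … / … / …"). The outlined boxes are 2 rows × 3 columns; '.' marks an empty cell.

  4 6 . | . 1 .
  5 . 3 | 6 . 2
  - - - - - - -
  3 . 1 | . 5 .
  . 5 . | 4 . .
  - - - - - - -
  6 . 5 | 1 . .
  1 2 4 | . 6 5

Step 1. [r5c5∈{2,3,4}] row 5 places 2 nowhere but r5c5. So r5c5=2.
Step 2. [r1c6∈{3}] only 3 remains possible at r1c6, so r1c6=3.
Step 3. [r4c3∈{2,6}] 6 has one home in col 3: r4c3 ⇒ r4c3=6.
Step 4. [r5c6∈{4}] r5c6 has the single candidate 4 ⇒ r5c6=4.
Step 5. [r2c2∈{1}] r2c2 has the single candidate 1. So r2c2=1.
Step 6. [r2c5∈{4}] r2c5 has the single candidate 4, so r2c5=4.
Step 7. [r4c1∈{2}] nothing but 2 survives at r4c1. So r4c1=2.
Step 8. [r5c2∈{3}] r5c2 is down to just 3 ⇒ r5c2=3.
Step 9. [r6c4∈{3}] r6c4 is down to just 3, so r6c4=3.
Step 10. [r3c6∈{6}] r3c6 has the single candidate 6. So r3c6=6.
Step 11. [r3c2∈{4}] only 4 remains possible at r3c2 ⇒ r3c2=4.
Step 12. [r4c5∈{3}] r4c5 has the single candidate 3. So r4c5=3.
Step 13. [r3c4∈{2}] r3c4's peers cover all but 2 ⇒ r3c4=2.
Step 14. [r4c6∈{1}] r4c6 is down to just 1. So r4c6=1.
Step 15. [r1c4∈{5}] r1c4 is down to just 5. So r1c4=5.
Step 16. [r1c3∈{2}] r1c3 has the single candidate 2. So r1c3=2.

Answer: 4 6 2 5 1 3 / 5 1 3 6 4 2 / 3 4 1 2 5 6 / 2 5 6 4 3 1 / 6 3 5 1 2 4 / 1 2 4 3 6 5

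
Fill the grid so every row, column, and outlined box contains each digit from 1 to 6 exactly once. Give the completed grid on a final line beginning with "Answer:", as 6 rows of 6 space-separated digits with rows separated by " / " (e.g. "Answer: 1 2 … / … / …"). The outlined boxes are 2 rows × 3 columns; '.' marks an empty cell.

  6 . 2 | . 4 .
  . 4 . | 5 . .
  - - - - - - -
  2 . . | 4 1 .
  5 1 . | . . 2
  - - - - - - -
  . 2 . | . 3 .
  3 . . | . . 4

Step 1. [r6c5∈{2,5,6}] 5 has one home in col 5: r6c5, so r6c5=5.
Step 2. [r4c5∈{6}] nothing but 6 survives at r4c5, so r4c5=6.
Step 3. [r6c2∈{6}] r6c2 is down to just 6 ⇒ r6c2=6.
Step 4. [r6c3∈{1}] only 1 remains possible at r6c3, so r6c3=1.
Step 5. [r3c2∈{3}] nothing but 3 survives at r3c2. So r3c2=3.
Step 6. [r2c6∈{1,3,6}] in row 2, 6 fits only at r2c6. So r2c6=6.
Step 7. [r5c6∈{1}] nothing but 1 survives at r5c6 ⇒ r5c6=1.
Step 8. [r4c3∈{4}] r4c3 is down to just 4. So r4c3=4.
Step 9. [r4c4∈{3}] r4c4 has the single candidate 3. So r4c4=3.
Step 10. [r2c3∈{3}] r2c3's peers cover all but 3, so r2c3=3.
Step 11. [r5c1∈{4}] r5c1 has the single candidate 4, so r5c1=4.
Step 12. [r3c6∈{5}] only 5 remains possible at r3c6 ⇒ r3c6=5.
Step 13. [r1c6∈{3}] r1c6 is down to just 3, so r1c6=3.
Step 14. [r3c3∈{6}] r3c3 has the single candidate 6, so r3c3=6.
Step 15. [r1c2∈{5}] r1c2's peers cover all but 5, so r1c2=5.
Step 16. [r5c4∈{6}] r5c4 has the single candidate 6. So r5c4=6.
Step 17. [r5c3∈{5}] r5c3 has the single candidate 5. So r5c3=5.
Step 18. [r6c4∈{2}] r6c4's peers cover all but 2. So r6c4=2.
Step 19. [r2c1∈{1}] nothing but 1 survives at r2c1 ⇒ r2c1=1.
Step 20. [r1c4∈{1}] nothing but 1 survives at r1c4, so r1c4=1.
Step 21. [r2c5∈{2}] r2c5 is down to just 2, so r2c5=2.

Answer: 6 5 2 1 4 3 / 1 4 3 5 2 6 / 2 3 6 4 1 5 / 5 1 4 3 6 2 / 4 2 5 6 3 1 / 3 6 1 2 5 4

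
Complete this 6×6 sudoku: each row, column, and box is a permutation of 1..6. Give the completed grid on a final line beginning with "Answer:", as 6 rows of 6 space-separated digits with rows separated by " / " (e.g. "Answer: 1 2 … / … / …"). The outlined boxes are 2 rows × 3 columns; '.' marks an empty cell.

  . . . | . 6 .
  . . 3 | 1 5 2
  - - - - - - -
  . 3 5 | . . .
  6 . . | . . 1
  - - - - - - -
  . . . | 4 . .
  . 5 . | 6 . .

Step 1. [r2c1∈{4}] nothing but 4 survives at r2c1, so r2c1=4.
Step 2. [r6c6∈{3}] r6c6 has the single candidate 3, so r6c6=3.
Step 3. [r3c4∈{2}] nothing but 2 survives at r3c4 ⇒ r3c4=2.
Step 4. [r5c3∈{1,2,6}] r5c3 is the only open cell in col 3 admitting 6. So r5c3=6.
Step 5. [r3c1∈{1}] r3c1 has the single candidate 1 ⇒ r3c1=1.
Step 6. [r6c1∈{2}] r6c1 has the single candidate 2, so r6c1=2.
Step 7. [r5c2∈{1}] r5c2 is down to just 1, so r5c2=1.
Step 8. [r4c2∈{2,4}] r4c2 is the only open cell in col 2 admitting 4 ⇒ r4c2=4.
Step 9. [r3c5∈{4}] r3c5's peers cover all but 4, so r3c5=4.
Step 10. [r1c3∈{1,2}] r1c3 is the only open cell in row 1 admitting 1. So r1c3=1.
Step 11. [r4c4∈{3,5}] across row 4, 5 lands solely at r4c4. So r4c4=5.
Step 12. [r5c5∈{2}] r5c5's peers cover all but 2 ⇒ r5c5=2.
Step 13. [r2c2∈{6}] r2c2 is down to just 6, so r2c2=6.
Step 14. [r5c6∈{5}] r5c6's peers cover all but 5. So r5c6=5.
Step 15. [r1c1∈{5}] only 5 remains possible at r1c1 ⇒ r1c1=5.
Step 16. [r4c5∈{3}] only 3 remains possible at r4c5. So r4c5=3.
Step 17. [r1c2∈{2}] nothing but 2 survives at r1c2, so r1c2=2.
Step 18. [r5c1∈{3}] only 3 remains possible at r5c1, so r5c1=3.
Step 19. [r6c5∈{1}] r6c5 has the single candidate 1 ⇒ r6c5=1.
Step 20. [r4c3∈{2}] nothing but 2 survives at r4c3. So r4c3=2.
Step 21. [r1c4∈{3}] r1c4 has the single candidate 3, so r1c4=3.
Step 22. [r6c3∈{4}] r6c3 is down to just 4 ⇒ r6c3=4.
Step 23. [r3c6∈{6}] only 6 remains possible at r3c6, so r3c6=6.
Step 24. [r1c6∈{4}] only 4 remains possible at r1c6 ⇒ r1c6=4.

Answer: 5 2 1 3 6 4 / 4 6 3 1 5 2 / 1 3 5 2 4 6 / 6 4 2 5 3 1 / 3 1 6 4 2 5 / 2 5 4 6 1 3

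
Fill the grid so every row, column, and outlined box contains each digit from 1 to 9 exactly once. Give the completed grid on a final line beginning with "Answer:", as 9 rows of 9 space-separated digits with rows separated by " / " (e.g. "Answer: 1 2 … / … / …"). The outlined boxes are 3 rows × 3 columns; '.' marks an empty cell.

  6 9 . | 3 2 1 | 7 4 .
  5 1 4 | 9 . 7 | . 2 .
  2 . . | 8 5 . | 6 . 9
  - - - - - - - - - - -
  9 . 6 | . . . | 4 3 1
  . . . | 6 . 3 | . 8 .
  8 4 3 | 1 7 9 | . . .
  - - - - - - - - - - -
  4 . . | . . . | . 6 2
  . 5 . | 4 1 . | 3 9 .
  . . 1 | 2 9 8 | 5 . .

Step 1. [r8c1∈{7}] r8c1's peers cover all but 7 ⇒ r8c1=7.
Step 2. [r8c9∈{8}] r8c9's peers cover all but 8, so r8c9=8.
Step 3. [r4c2∈{2,7}] across row 4, 7 lands solely at r4c2, so r4c2=7.
Step 4. [r5c3∈{2,5}] col 3 places 5 nowhere but r5c3 ⇒ r5c3=5.
Step 5. [r7c2∈{3,8}] across col 2, 8 lands solely at r7c2, so r7c2=8.
Step 6. [r7c6∈{5}] r7c6 has the single candidate 5. So r7c6=5.
Step 7. [r5c2∈{2}] r5c2 is down to just 2. So r5c2=2.
Step 8. [r6c9∈{5,6}] r6c9 is the only open cell in row 6 admitting 6. So r6c9=6.
Step 9. [r3c2∈{3}] r3c2 has the single candidate 3. So r3c2=3.
Step 10. [r5c9∈{7}] nothing but 7 survives at r5c9, so r5c9=7.
Step 11. [r7c5∈{3}] r7c5 has the single candidate 3 ⇒ r7c5=3.
Step 12. [r1c3∈{8}] nothing but 8 survives at r1c3 ⇒ r1c3=8.
Step 13. [r7c7∈{1}] r7c7 has the single candidate 1. So r7c7=1.
Step 14. [r7c3∈{9}] only 9 remains possible at r7c3. So r7c3=9.
Step 15. [r6c7∈{2}] r6c7's peers cover all but 2. So r6c7=2.
Step 16. [r6c8∈{5}] r6c8's peers cover all but 5. So r6c8=5.
Step 17. [r5c5∈{4}] r5c5 is down to just 4, so r5c5=4.
Step 18. [r2c5∈{6}] r2c5 is down to just 6 ⇒ r2c5=6.
Step 19. [r8c6∈{6}] only 6 remains possible at r8c6. So r8c6=6.
Step 20. [r2c9∈{3}] nothing but 3 survives at r2c9, so r2c9=3.
Step 21. [r3c6∈{4}] only 4 remains possible at r3c6. So r3c6=4.
Step 22. [r3c3∈{7}] r3c3 is down to just 7. So r3c3=7.
Step 23. [r9c8∈{7}] nothing but 7 survives at r9c8 ⇒ r9c8=7.
Step 24. [r9c9∈{4}] only 4 remains possible at r9c9, so r9c9=4.
Step 25. [r7c4∈{7}] only 7 remains possible at r7c4, so r7c4=7.
Step 26. [r9c2∈{6}] r9c2 has the single candidate 6 ⇒ r9c2=6.
Step 27. [r3c8∈{1}] r3c8 is down to just 1, so r3c8=1.
Step 28. [r4c6∈{2}] only 2 remains possible at r4c6. So r4c6=2.
Step 29. [r4c5∈{8}] nothing but 8 survives at r4c5, so r4c5=8.
Step 30. [r4c4∈{5}] r4c4 has the single candidate 5 ⇒ r4c4=5.
Step 31. [r5c7∈{9}] r5c7 has the single candidate 9 ⇒ r5c7=9.
Step 32. [r8c3∈{2}] r8c3's peers cover all but 2. So r8c3=2.
Step 33. [r5c1∈{1}] r5c1 has the single candidate 1, so r5c1=1.
Step 34. [r1c9∈{5}] r1c9 is down to just 5 ⇒ r1c9=5.
Step 35. [r9c1∈{3}] r9c1 is down to just 3 ⇒ r9c1=3.
Step 36. [r2c7∈{8}] only 8 remains possible at r2c7, so r2c7=8.

Answer: 6 9 8 3 2 1 7 4 5 / 5 1 4 9 6 7 8 2 3 / 2 3 7 8 5 4 6 1 9 / 9 7 6 5 8 2 4 3 1 / 1 2 5 6 4 3 9 8 7 / 8 4 3 1 7 9 2 5 6 / 4 8 9 7 3 5 1 6 2 / 7 5 2 4 1 6 3 9 8 / 3 6 1 2 9 8 5 7 4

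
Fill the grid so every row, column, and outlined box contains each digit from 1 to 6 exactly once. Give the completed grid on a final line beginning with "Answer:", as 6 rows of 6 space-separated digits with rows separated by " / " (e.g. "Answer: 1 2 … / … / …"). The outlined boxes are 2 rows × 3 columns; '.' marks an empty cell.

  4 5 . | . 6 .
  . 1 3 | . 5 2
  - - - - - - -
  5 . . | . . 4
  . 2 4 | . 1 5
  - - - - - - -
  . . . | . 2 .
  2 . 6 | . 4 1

Step 1. [r6c2∈{3}] r6c2 has the single candidate 3 ⇒ r6c2=3.
Step 2. [r1c6∈{3}] only 3 remains possible at r1c6. So r1c6=3.
Step 3. [r5c4∈{3,5,6}] r5c4 is the only open cell in row 5 admitting 3, so r5c4=3.
Step 4. [r4c4∈{6}] r4c4's peers cover all but 6 ⇒ r4c4=6.
Step 5. [r5c3∈{1,5}] 5 has one home in row 5: r5c3. So r5c3=5.
Step 6. [r1c4∈{1}] r1c4's peers cover all but 1, so r1c4=1.
Step 7. [r5c2∈{4}] r5c2 has the single candidate 4, so r5c2=4.
Step 8. [r3c2∈{6}] nothing but 6 survives at r3c2 ⇒ r3c2=6.
Step 9. [r3c4∈{2}] r3c4 is down to just 2 ⇒ r3c4=2.
Step 10. [r3c3∈{1}] r3c3 is down to just 1. So r3c3=1.
Step 11. [r5c6∈{6}] r5c6 has the single candidate 6, so r5c6=6.
Step 12. [r3c5∈{3}] r3c5 has the single candidate 3 ⇒ r3c5=3.
Step 13. [r1c3∈{2}] r1c3's peers cover all but 2. So r1c3=2.
Step 14. [r4c1∈{3}] only 3 remains possible at r4c1 ⇒ r4c1=3.
Step 15. [r6c4∈{5}] r6c4 is down to just 5. So r6c4=5.
Step 16. [r5c1∈{1}] nothing but 1 survives at r5c1 ⇒ r5c1=1.
Step 17. [r2c4∈{4}] r2c4 is down to just 4 ⇒ r2c4=4.
Step 18. [r2c1∈{6}] r2c1's peers cover all but 6. So r2c1=6.

Answer: 4 5 2 1 6 3 / 6 1 3 4 5 2 / 5 6 1 2 3 4 / 3 2 4 6 1 5 / 1 4 5 3 2 6 / 2 3 6 5 4 1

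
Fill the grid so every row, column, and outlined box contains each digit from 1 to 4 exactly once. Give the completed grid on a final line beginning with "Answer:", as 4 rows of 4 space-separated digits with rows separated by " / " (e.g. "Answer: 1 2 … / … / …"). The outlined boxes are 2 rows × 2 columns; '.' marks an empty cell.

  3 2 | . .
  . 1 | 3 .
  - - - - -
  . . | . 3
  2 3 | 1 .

Step 1. [r4c4∈{4}] nothing but 4 survives at r4c4 ⇒ r4c4=4.
Step 2. [r3c1∈{1,4}] across row 3, 1 lands solely at r3c1. So r3c1=1.
Step 3. [r3c2∈{4}] r3c2 has the single candidate 4 ⇒ r3c2=4.
Step 4. [r3c3∈{2}] r3c3 has the single candidate 2, so r3c3=2.
Step 5. [r1c3∈{4}] nothing but 4 survives at r1c3 ⇒ r1c3=4.
Step 6. [r1c4∈{1}] only 1 remains possible at r1c4. So r1c4=1.
Step 7. [r2c4∈{2}] r2c4 has the single candidate 2. So r2c4=2.
Step 8. [r2c1∈{4}] only 4 remains possible at r2c1, so r2c1=4.

Answer: 3 2 4 1 / 4 1 3 2 / 1 4 2 3 / 2 3 1 4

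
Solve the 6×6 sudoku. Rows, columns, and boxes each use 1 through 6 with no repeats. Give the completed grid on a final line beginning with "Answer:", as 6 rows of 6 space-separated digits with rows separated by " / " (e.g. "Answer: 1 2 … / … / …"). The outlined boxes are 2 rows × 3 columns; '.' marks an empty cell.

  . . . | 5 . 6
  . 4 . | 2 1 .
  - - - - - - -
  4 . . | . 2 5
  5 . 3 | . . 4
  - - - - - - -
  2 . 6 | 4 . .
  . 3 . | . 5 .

Step 1. [r6c1∈{1}] r6c1's peers cover all but 1, so r6c1=1.
Step 2. [r3c3∈{1}] r3c3's peers cover all but 1, so r3c3=1.
Step 3. [r4c5∈{6}] r4c5's peers cover all but 6, so r4c5=6.
Step 4. [r2c6∈{3}] only 3 remains possible at r2c6. So r2c6=3.
Step 5. [r1c2∈{1,2}] across row 1, 1 lands solely at r1c2 ⇒ r1c2=1.
Step 6. [r2c1∈{6}] nothing but 6 survives at r2c1. So r2c1=6.
Step 7. [r6c3∈{4}] nothing but 4 survives at r6c3, so r6c3=4.
Step 8. [r1c5∈{4}] r1c5 is down to just 4 ⇒ r1c5=4.
Step 9. [r5c5∈{3}] r5c5 has the single candidate 3, so r5c5=3.
Step 10. [r5c2∈{5}] only 5 remains possible at r5c2, so r5c2=5.
Step 11. [r1c3∈{2}] r1c3 is down to just 2 ⇒ r1c3=2.
Step 12. [r5c6∈{1}] r5c6 is down to just 1 ⇒ r5c6=1.
Step 13. [r6c6∈{2}] nothing but 2 survives at r6c6 ⇒ r6c6=2.
Step 14. [r3c2∈{6}] nothing but 6 survives at r3c2, so r3c2=6.
Step 15. [r6c4∈{6}] only 6 remains possible at r6c4. So r6c4=6.
Step 16. [r1c1∈{3}] only 3 remains possible at r1c1 ⇒ r1c1=3.
Step 17. [r4c4∈{1}] nothing but 1 survives at r4c4 ⇒ r4c4=1.
Step 18. [r2c3∈{5}] nothing but 5 survives at r2c3 ⇒ r2c3=5.
Step 19. [r4c2∈{2}] only 2 remains possible at r4c2, so r4c2=2.
Step 20. [r3c4∈{3}] nothing but 3 survives at r3c4 ⇒ r3c4=3.

Answer: 3 1 2 5 4 6 / 6 4 5 2 1 3 / 4 6 1 3 2 5 / 5 2 3 1 6 4 / 2 5 6 4 3 1 / 1 3 4 6 5 2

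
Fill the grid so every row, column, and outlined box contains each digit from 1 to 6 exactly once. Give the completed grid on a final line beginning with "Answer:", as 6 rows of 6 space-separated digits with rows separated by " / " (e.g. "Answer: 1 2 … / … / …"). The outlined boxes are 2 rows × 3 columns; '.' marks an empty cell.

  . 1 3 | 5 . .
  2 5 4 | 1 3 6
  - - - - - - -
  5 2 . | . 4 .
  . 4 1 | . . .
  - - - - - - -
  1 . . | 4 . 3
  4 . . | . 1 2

Step 1. [r6c4∈{6}] only 6 remains possible at r6c4 ⇒ r6c4=6.
Step 2. [r4c5∈{2,5,6}] r4c5 is the only open cell in col 5 admitting 6. So r4c5=6.
Step 3. [r5c3∈{2,5,6}] across row 5, 2 lands solely at r5c3, so r5c3=2.
Step 4. [r4c1∈{3}] only 3 remains possible at r4c1. So r4c1=3.
Step 5. [r5c5∈{5}] r5c5 has the single candidate 5 ⇒ r5c5=5.
Step 6. [r1c6∈{4}] only 4 remains possible at r1c6, so r1c6=4.
Step 7. [r1c1∈{6}] r1c1 is down to just 6 ⇒ r1c1=6.
Step 8. [r4c6∈{5}] r4c6's peers cover all but 5. So r4c6=5.
Step 9. [r1c5∈{2}] only 2 remains possible at r1c5. So r1c5=2.
Step 10. [r5c2∈{6}] nothing but 6 survives at r5c2 ⇒ r5c2=6.
Step 11. [r6c3∈{5}] r6c3 has the single candidate 5. So r6c3=5.
Step 12. [r3c4∈{3}] nothing but 3 survives at r3c4, so r3c4=3.
Step 13. [r6c2∈{3}] r6c2's peers cover all but 3 ⇒ r6c2=3.
Step 14. [r4c4∈{2}] only 2 remains possible at r4c4 ⇒ r4c4=2.
Step 15. [r3c3∈{6}] only 6 remains possible at r3c3. So r3c3=6.
Step 16. [r3c6∈{1}] nothing but 1 survives at r3c6. So r3c6=1.

Answer: 6 1 3 5 2 4 / 2 5 4 1 3 6 / 5 2 6 3 4 1 / 3 4 1 2 6 5 / 1 6 2 4 5 3 / 4 3 5 6 1 2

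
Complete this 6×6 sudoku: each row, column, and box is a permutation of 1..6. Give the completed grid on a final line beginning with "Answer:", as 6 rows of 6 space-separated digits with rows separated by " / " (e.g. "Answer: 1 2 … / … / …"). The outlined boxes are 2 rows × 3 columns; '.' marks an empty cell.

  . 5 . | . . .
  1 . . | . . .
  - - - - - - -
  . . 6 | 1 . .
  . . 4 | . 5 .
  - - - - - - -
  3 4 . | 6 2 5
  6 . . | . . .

Step 1. [r4c1∈{2}] only 2 remains possible at r4c1 ⇒ r4c1=2.
Step 2. [r4c4∈{3}] nothing but 3 survives at r4c4. So r4c4=3.
Step 3. [r3c5∈{4}] r3c5's peers cover all but 4. So r3c5=4.
Step 4. [r2c2∈{2,3,6}] across col 2, 6 lands solely at r2c2 ⇒ r2c2=6.
Step 5. [r2c5∈{3}] r2c5 has the single candidate 3, so r2c5=3.
Step 6. [r6c5∈{1}] only 1 remains possible at r6c5 ⇒ r6c5=1.
Step 7. [r2c3∈{2}] r2c3's peers cover all but 2, so r2c3=2.
Step 8. [r2c6∈{4}] only 4 remains possible at r2c6 ⇒ r2c6=4.
Step 9. [r1c6∈{1,2,6}] row 1 places 1 nowhere but r1c6. So r1c6=1.
Step 10. [r6c6∈{3}] r6c6 has the single candidate 3, so r6c6=3.
Step 11. [r3c6∈{2}] nothing but 2 survives at r3c6 ⇒ r3c6=2.
Step 12. [r6c3∈{5}] r6c3 has the single candidate 5 ⇒ r6c3=5.
Step 13. [r1c1∈{4}] r1c1 has the single candidate 4 ⇒ r1c1=4.
Step 14. [r4c2∈{1}] only 1 remains possible at r4c2, so r4c2=1.
Step 15. [r6c4∈{4}] r6c4 has the single candidate 4, so r6c4=4.
Step 16. [r2c4∈{5}] r2c4 is down to just 5 ⇒ r2c4=5.
Step 17. [r1c4∈{2}] nothing but 2 survives at r1c4 ⇒ r1c4=2.
Step 18. [r4c6∈{6}] nothing but 6 survives at r4c6 ⇒ r4c6=6.
Step 19. [r5c3∈{1}] r5c3 has the single candidate 1 ⇒ r5c3=1.
Step 20. [r1c5∈{6}] only 6 remains possible at r1c5 ⇒ r1c5=6.
Step 21. [r3c1∈{5}] only 5 remains possible at r3c1 ⇒ r3c1=5.
Step 22. [r1c3∈{3}] r1c3 has the single candidate 3, so r1c3=3.
Step 23. [r6c2∈{2}] only 2 remains possible at r6c2, so r6c2=2.
Step 24. [r3c2∈{3}] only 3 remains possible at r3c2 ⇒ r3c2=3.

Answer: 4 5 3 2 6 1 / 1 6 2 5 3 4 / 5 3 6 1 4 2 / 2 1 4 3 5 6 / 3 4 1 6 2 5 / 6 2 5 4 1 3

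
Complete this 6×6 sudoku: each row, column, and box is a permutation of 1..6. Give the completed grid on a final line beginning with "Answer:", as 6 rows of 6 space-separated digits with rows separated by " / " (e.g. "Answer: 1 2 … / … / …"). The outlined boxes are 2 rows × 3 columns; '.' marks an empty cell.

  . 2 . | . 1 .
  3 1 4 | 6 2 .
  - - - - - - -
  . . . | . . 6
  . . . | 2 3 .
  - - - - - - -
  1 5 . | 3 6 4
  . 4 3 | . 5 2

Step 1. [r4c1∈{4,5,6}] row 4 places 4 nowhere but r4c1 ⇒ r4c1=4.
Step 2. [r4c6∈{1,5}] r4c6 is the only open cell in col 6 admitting 1, so r4c6=1.
Step 3. [r3c4∈{4,5}] across box 4, 5 lands solely at r3c4 ⇒ r3c4=5.
Step 4. [r1c1∈{5,6}] r1c1 is the only open cell in col 1 admitting 5, so r1c1=5.
Step 5. [r4c2∈{6}] r4c2 has the single candidate 6, so r4c2=6.
Step 6. [r3c3∈{1,2}] across row 3, 1 lands solely at r3c3, so r3c3=1.
Step 7. [r3c5∈{4}] r3c5 has the single candidate 4. So r3c5=4.
Step 8. [r6c1∈{6}] r6c1's peers cover all but 6 ⇒ r6c1=6.
Step 9. [r3c1∈{2}] r3c1 is down to just 2 ⇒ r3c1=2.
Step 10. [r1c6∈{3}] nothing but 3 survives at r1c6 ⇒ r1c6=3.
Step 11. [r5c3∈{2}] nothing but 2 survives at r5c3 ⇒ r5c3=2.
Step 12. [r2c6∈{5}] r2c6 is down to just 5, so r2c6=5.
Step 13. [r1c3∈{6}] r1c3 is down to just 6. So r1c3=6.
Step 14. [r6c4∈{1}] r6c4 has the single candidate 1. So r6c4=1.
Step 15. [r1c4∈{4}] only 4 remains possible at r1c4 ⇒ r1c4=4.
Step 16. [r4c3∈{5}] nothing but 5 survives at r4c3. So r4c3=5.
Step 17. [r3c2∈{3}] r3c2 is down to just 3 ⇒ r3c2=3.

Answer: 5 2 6 4 1 3 / 3 1 4 6 2 5 / 2 3 1 5 4 6 / 4 6 5 2 3 1 / 1 5 2 3 6 4 / 6 4 3 1 5 2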